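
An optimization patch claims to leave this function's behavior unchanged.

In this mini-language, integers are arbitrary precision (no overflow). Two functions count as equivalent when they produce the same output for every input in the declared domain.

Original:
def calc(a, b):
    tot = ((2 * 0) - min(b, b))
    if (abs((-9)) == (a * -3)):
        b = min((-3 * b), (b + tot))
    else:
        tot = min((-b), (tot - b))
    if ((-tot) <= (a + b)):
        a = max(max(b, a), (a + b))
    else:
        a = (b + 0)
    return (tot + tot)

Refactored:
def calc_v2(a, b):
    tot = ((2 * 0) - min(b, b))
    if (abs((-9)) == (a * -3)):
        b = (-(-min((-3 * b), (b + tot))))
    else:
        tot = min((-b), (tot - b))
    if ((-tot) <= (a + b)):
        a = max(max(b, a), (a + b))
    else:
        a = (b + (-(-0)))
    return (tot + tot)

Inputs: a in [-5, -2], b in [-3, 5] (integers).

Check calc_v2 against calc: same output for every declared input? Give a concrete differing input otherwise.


Differences: same computation, different form — yet all 36 inputs agree.
verdict: equivalent


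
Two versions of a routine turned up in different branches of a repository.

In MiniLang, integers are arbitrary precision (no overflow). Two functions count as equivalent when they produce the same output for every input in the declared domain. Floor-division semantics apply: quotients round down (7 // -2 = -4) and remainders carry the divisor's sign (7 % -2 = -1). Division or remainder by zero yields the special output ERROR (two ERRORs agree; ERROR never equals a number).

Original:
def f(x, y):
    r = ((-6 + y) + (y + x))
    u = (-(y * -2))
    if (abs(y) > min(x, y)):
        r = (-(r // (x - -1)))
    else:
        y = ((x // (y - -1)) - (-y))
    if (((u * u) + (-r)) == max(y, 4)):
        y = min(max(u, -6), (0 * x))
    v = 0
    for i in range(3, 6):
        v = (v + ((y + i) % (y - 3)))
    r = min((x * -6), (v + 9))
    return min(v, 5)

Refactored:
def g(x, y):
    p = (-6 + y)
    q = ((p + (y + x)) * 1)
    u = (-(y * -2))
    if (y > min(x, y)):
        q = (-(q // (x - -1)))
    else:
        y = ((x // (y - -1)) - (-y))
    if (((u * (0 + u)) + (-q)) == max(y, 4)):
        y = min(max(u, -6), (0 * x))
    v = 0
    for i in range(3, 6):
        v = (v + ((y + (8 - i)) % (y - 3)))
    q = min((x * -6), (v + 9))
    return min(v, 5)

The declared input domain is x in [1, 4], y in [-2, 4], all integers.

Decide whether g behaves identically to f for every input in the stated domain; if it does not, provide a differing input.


Consider the input x=1, y=-1.
f: r becomes -7; next u becomes -2; next (abs(y) > min(x, y)) evaluates to true; next r becomes 4; next (((u * u) + (-r)) == max(y, 4)) evaluates to false; next v becomes 0; next at i=3:; next v becomes -2; next at i=4:; next v becomes -3; next at i=5:; next v becomes -3; next r becomes -6; next final value -3
g: p becomes -7; next q becomes -7; next u becomes -2; next (y > min(x, y)) evaluates to false; next hits division by zero so the output is ERROR
-3 vs ERROR — the two versions disagree here.
verdict: not equivalent; witness: x=1, y=-1


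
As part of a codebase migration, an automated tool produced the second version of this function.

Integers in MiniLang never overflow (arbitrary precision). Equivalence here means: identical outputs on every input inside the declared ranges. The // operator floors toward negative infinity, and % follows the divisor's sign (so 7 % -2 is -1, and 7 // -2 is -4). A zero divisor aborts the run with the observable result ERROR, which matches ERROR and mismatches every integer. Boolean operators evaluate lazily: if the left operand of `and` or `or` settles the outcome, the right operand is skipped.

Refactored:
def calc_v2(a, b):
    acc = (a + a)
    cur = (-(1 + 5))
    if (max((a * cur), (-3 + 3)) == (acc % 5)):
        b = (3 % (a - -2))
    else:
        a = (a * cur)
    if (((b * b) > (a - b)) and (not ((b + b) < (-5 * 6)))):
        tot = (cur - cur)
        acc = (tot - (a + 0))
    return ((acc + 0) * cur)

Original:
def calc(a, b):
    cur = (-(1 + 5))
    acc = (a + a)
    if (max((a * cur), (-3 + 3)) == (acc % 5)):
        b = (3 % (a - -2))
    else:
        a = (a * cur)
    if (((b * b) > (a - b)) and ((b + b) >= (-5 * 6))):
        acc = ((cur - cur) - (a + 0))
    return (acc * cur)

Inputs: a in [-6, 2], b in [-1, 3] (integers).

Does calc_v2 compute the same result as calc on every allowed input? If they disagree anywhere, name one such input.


Side by side, the visible changes include: boolean connective usage differs; also comparison usage differs; also statement counts differ; also local variable names differ; also constant usage differs; also arithmetic usage differs.
Spot check at a=-4, b=2 — calc: cur := -6 | acc := -8 | (max((a * cur), (-3 + 3)) == (acc % 5)): false | a := 24 | (((b * b) > (a - b)) and ((b + b) >= (-5 * 6))): false | result 48. calc_v2: acc := -8 | cur := -6 | (max((a * cur), (-3 + 3)) == (acc % 5)): false | a := 24 | (((b * b) > (a - b)) and (not ((b + b) < (-5 * 6)))): false | result 48. Both give 48.
An exhaustive pass over the 45 declared inputs shows identical outputs.
verdict: equivalent


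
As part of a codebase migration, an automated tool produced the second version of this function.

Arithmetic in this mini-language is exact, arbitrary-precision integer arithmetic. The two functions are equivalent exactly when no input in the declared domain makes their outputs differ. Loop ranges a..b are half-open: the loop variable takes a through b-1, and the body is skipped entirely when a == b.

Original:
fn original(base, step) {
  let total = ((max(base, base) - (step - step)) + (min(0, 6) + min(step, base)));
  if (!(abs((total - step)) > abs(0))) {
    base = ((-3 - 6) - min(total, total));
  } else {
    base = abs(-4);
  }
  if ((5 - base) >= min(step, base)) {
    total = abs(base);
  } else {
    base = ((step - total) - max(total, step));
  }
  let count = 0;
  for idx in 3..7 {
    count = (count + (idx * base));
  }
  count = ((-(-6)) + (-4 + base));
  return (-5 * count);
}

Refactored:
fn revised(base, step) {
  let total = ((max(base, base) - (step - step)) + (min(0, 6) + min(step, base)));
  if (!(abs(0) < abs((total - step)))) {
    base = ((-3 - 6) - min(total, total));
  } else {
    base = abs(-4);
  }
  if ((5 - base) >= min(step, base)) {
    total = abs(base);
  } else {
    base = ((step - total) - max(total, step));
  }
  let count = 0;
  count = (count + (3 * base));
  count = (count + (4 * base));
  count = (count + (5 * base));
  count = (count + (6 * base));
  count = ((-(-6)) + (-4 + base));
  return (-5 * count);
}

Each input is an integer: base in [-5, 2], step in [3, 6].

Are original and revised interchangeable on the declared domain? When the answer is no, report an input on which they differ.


Differences: constant usage differs; also loop structure differs; also statement counts differ; also local variable names differ; also comparison usage differs; also arithmetic usage differs — yet all 32 inputs agree.
verdict: equivalent


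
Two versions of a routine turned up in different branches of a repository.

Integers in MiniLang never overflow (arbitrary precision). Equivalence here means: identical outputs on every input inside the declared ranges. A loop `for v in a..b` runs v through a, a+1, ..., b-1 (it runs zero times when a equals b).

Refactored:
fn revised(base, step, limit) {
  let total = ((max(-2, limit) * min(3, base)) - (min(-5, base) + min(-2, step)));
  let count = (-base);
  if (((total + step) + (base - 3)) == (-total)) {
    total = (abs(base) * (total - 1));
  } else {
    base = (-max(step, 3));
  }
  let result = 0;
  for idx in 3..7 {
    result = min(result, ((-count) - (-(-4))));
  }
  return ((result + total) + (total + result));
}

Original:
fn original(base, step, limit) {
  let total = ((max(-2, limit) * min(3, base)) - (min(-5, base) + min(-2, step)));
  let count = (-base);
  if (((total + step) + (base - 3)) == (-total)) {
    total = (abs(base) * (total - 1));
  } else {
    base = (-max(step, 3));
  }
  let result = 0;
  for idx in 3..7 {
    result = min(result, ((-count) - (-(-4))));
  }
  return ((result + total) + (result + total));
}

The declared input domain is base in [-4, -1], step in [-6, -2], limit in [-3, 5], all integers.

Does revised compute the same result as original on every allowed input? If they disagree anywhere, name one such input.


Changes here: same computation, different form; the full 180-point sweep finds no disagreement.
verdict: equivalent


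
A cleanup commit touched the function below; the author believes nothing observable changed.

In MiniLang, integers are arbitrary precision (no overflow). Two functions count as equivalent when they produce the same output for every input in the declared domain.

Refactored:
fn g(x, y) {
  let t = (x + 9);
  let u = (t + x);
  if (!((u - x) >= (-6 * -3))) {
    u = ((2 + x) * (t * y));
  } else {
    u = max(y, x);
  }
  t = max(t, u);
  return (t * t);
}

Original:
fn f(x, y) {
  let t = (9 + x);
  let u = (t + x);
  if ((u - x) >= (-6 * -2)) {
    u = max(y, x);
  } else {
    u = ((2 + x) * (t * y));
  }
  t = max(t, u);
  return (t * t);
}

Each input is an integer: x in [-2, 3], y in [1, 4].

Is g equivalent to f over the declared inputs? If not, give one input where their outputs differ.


At x=3, y=1: f gives 144, g gives 3600.
verdict: not equivalent; witness: x=3, y=1


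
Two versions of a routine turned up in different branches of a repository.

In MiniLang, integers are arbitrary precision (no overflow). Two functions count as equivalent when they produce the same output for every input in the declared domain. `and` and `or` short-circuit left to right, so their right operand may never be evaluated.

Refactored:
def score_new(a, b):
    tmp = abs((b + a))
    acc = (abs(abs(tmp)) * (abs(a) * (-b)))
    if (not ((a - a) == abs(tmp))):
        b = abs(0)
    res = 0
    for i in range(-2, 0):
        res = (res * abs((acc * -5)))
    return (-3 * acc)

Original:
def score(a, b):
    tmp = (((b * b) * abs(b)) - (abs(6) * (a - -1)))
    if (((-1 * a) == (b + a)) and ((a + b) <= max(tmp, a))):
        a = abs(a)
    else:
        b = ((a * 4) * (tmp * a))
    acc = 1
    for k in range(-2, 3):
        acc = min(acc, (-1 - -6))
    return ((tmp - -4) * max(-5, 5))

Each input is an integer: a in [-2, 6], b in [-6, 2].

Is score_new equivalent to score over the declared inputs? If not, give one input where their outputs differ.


Input a=-2, b=-6: 1130 from score versus -288 from score_new.
verdict: not equivalent; witness: a=-2, b=-6


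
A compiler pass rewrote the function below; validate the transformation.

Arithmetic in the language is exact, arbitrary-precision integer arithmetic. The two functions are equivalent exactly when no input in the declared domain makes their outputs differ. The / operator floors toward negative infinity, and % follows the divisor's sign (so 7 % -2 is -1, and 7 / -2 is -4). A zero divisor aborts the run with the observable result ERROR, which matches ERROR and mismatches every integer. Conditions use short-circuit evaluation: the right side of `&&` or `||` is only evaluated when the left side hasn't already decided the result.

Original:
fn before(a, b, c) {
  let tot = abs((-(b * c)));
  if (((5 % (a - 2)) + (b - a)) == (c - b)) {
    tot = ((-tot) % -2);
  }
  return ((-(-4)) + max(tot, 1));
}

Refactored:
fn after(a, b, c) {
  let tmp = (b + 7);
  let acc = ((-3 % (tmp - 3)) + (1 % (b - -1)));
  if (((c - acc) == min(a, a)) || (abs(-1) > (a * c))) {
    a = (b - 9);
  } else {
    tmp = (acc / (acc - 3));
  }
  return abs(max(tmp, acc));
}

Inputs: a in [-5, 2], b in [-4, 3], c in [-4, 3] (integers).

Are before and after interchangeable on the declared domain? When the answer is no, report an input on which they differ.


Not equivalent: a=-5, b=-4, c=-4 separates them (20 vs ERROR).
before: tot = 16; (((5 % (a - 2)) + (b - a)) == (c - b)) -> false; return 20
after: tmp = 3; division by zero -> ERROR
verdict: not equivalent; witness: a=-5, b=-4, c=-4


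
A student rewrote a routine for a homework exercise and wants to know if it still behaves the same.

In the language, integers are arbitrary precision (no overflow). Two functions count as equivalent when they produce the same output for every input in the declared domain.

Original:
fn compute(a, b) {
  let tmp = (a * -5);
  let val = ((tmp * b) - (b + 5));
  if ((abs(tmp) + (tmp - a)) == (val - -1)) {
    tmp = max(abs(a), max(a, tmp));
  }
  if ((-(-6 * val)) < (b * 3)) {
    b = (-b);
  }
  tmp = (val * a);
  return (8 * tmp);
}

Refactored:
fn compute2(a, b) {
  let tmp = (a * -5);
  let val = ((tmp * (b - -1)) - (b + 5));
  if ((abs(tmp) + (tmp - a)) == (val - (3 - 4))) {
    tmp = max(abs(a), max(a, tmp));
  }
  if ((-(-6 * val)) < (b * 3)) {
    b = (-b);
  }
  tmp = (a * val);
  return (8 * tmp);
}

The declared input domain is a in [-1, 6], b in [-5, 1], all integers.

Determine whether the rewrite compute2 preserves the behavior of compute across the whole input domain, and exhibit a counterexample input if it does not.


These are not equivalent — on a=-1, b=-5 the outputs split (200 vs 160).
compute: tmp=5, then val=-25, then ((abs(tmp) + (tmp - a)) == (val - -1)) is false, then ((-(-6 * val)) < (b * 3)) is true, then b=5, then tmp=25, then returns 200
compute2: tmp=5, then val=-20, then ((abs(tmp) + (tmp - a)) == (val - (3 - 4))) is false, then ((-(-6 * val)) < (b * 3)) is true, then b=5, then tmp=20, then returns 160
verdict: not equivalent; witness: a=-1, b=-5


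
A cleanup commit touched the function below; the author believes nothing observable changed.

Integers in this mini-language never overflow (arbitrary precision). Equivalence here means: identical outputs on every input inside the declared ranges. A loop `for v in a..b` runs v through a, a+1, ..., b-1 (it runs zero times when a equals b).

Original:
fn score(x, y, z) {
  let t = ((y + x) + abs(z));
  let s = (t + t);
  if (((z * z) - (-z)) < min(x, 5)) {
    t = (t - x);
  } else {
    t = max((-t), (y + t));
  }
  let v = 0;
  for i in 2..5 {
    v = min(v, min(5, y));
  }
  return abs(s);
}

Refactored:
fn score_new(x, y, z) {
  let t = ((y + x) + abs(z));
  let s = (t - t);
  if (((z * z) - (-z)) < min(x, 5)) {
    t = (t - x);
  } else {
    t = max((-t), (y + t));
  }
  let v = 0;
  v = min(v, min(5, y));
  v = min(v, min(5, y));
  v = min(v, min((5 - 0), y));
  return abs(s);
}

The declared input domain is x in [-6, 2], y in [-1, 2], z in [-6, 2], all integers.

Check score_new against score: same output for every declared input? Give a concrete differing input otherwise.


The rewrite breaks on x=-6, y=-1, z=-6, where the results are 2 and 0.
score: t becomes -1; next s becomes -2; next (((z * z) - (-z)) < min(x, 5)) evaluates to false; next t becomes 1; next v becomes 0; next at i=2:; next v becomes -1; next at i=3:; next v becomes -1; next at i=4:; next v becomes -1; next final value 2
score_new: t becomes -1; next s becomes 0; next (((z * z) - (-z)) < min(x, 5)) evaluates to false; next t becomes 1; next v becomes 0; next v becomes -1; next v becomes -1; next v becomes -1; next final value 0
verdict: not equivalent; witness: x=-6, y=-1, z=-6


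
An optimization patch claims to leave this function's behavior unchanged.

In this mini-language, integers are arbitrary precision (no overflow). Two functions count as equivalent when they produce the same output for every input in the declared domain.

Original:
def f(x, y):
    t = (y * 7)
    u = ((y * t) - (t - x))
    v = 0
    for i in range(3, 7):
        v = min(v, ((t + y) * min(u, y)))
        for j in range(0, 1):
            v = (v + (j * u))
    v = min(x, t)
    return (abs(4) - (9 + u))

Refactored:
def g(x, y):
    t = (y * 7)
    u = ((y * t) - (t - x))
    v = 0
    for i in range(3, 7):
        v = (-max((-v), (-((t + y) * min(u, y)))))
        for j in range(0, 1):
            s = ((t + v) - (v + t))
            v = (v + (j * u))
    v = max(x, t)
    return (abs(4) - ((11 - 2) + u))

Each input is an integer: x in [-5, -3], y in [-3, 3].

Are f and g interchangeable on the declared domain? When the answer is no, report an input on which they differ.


The edit looks behavioral (`min(x, t)` became `max(x, t)`), but over these ranges it never changes the outcome.
As a probe, take x=-5, y=-1: f runs t = -7; u = 9; v = 0; [i=3]; v = 0; [j=0]; v = 0; [i=4]; v = 0; [j=0]; v = 0; [i=5]; v = 0; [j=0]; v = 0; [i=6]; v = 0; [j=0]; v = 0; v = -7; return -14; g runs t = -7; u = 9; v = 0; [i=3]; v = 0; [j=0]; s = 0; v = 0; [i=4]; v = 0; [j=0]; s = 0; v = 0; [i=5]; v = 0; [j=0]; s = 0; v = 0; [i=6]; v = 0; [j=0]; s = 0; v = 0; v = -5; return -14; both end at -14.
Across all 21 domain points the two functions coincide.
verdict: equivalent


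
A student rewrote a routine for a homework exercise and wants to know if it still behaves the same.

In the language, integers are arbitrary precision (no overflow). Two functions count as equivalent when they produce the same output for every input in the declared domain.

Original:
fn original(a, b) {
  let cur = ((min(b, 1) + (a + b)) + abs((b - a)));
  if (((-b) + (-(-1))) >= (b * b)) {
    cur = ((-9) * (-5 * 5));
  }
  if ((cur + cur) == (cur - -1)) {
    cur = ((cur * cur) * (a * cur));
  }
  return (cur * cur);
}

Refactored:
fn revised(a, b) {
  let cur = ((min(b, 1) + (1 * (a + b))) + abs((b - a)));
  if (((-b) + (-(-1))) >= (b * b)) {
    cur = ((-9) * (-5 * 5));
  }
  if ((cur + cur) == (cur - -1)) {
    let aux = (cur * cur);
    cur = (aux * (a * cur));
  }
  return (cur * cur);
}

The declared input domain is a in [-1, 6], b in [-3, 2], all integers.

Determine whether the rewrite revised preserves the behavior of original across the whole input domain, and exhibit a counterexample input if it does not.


Changes here: arithmetic usage differs; also statement counts differ; also local variable names differ; also constant usage differs; the full 48-point sweep finds no disagreement.
verdict: equivalent


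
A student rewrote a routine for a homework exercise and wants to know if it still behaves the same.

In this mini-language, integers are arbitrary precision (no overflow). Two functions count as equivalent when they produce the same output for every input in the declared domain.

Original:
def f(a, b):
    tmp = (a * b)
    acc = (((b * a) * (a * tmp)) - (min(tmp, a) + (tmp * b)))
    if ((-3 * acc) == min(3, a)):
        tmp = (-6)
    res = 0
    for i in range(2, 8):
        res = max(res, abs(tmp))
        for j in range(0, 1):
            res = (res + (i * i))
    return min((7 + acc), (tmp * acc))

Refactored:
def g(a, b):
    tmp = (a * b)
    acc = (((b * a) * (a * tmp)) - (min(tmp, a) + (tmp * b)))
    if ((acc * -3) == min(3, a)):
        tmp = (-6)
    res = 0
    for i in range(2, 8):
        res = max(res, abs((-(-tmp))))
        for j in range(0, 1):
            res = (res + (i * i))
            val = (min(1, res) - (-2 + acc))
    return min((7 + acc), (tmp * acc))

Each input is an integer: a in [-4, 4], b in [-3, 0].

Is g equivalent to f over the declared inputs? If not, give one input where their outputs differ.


Comparing the listings, the differences include: statement counts differ; also constant usage differs; also local variable names differ; also arithmetic usage differs; also min/max/abs usage differs.
One worked example (a=-4, b=0) — f: tmp = 0; acc = 4; ((-3 * acc) == min(3, a)) -> false; res = 0; [i=2]; res = 0; [j=0]; res = 4; [i=3]; res = 4; [j=0]; res = 13; [i=4]; res = 13; [j=0]; res = 29; [i=5]; res = 29; [j=0]; res = 54; [i=6]; res = 54; [j=0]; res = 90; [i=7]; res = 90; [j=0]; res = 139; return 0; g: tmp = 0; acc = 4; ((acc * -3) == min(3, a)) -> false; res = 0; [i=2]; res = 0; [j=0]; res = 4; val = -1; [i=3]; res = 4; [j=0]; res = 13; val = -1; [i=4]; res = 13; [j=0]; res = 29; val = -1; [i=5]; res = 29; [j=0]; res = 54; val = -1; [i=6]; res = 54; [j=0]; res = 90; val = -1; [i=7]; res = 90; [j=0]; res = 139; val = -1; return 0; agreement on 0.
Checked all 36 inputs in the declared domain: the outputs agree on every one.
verdict: equivalent


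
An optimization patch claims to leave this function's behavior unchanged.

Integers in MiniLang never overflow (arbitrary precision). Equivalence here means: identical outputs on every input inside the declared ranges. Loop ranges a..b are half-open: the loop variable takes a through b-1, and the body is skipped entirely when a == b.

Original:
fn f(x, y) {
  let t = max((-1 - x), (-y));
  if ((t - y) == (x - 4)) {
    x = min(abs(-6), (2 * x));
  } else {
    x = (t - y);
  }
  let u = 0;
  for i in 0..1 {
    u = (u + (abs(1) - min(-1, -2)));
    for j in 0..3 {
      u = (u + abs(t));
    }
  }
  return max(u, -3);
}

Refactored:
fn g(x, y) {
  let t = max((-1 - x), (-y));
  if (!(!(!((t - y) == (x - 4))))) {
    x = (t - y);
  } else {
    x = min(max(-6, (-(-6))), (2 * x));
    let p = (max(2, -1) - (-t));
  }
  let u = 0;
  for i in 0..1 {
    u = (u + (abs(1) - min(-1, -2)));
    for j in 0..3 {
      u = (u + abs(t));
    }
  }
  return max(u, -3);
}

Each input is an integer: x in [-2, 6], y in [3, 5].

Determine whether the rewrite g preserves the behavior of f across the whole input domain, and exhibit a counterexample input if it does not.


Equivalent — the differences include statement counts differ, and min/max/abs usage differs, and arithmetic usage differs, and boolean connective usage differs, and local variable names differ, and constant usage differs, yet no declared input distinguishes the two.
Tracing x=1, y=4: f: t = -2; ((t - y) == (x - 4)) -> false; x = -6; u = 0; [i=0]; u = 3; [j=0]; u = 5; [j=1]; u = 7; [j=2]; u = 9; return 9 | g: t = -2; (!(!(!((t - y) == (x - 4))))) -> true; x = -6; u = 0; [i=0]; u = 3; [j=0]; u = 5; [j=1]; u = 7; [j=2]; u = 9; return 9 — matching result 9.
Across all 27 domain points the two functions coincide.
verdict: equivalent


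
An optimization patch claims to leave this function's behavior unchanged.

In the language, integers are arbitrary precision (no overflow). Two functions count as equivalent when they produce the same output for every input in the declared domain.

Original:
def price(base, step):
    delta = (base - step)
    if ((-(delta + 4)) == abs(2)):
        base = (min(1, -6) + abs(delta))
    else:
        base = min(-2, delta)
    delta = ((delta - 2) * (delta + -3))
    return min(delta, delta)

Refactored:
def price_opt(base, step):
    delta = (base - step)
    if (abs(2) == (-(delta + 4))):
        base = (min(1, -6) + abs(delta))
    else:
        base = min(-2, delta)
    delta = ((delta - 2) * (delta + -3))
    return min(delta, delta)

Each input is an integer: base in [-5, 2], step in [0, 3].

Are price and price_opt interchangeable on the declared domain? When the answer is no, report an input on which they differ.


Side by side, the visible changes include: same computation, different form.
As a probe, take base=-4, step=0: price runs delta = -4; ((-(delta + 4)) == abs(2)) -> false; base = -4; delta = 42; return 42; price_opt runs delta = -4; (abs(2) == (-(delta + 4))) -> false; base = -4; delta = 42; return 42; both end at 42.
Every one of the 32 inputs gives matching results.
verdict: equivalent


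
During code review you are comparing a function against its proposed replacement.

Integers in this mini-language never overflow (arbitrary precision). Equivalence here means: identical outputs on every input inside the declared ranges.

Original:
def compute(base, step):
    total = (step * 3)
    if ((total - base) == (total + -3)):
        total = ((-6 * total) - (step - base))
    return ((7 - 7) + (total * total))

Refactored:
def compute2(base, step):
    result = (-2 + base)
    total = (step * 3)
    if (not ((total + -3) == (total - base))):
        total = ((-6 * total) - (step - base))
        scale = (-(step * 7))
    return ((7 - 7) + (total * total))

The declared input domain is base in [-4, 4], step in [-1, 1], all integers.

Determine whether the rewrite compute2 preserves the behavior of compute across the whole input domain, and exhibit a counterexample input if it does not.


At base=-4, step=-1: compute gives 9, compute2 gives 225.
verdict: not equivalent; witness: base=-4, step=-1


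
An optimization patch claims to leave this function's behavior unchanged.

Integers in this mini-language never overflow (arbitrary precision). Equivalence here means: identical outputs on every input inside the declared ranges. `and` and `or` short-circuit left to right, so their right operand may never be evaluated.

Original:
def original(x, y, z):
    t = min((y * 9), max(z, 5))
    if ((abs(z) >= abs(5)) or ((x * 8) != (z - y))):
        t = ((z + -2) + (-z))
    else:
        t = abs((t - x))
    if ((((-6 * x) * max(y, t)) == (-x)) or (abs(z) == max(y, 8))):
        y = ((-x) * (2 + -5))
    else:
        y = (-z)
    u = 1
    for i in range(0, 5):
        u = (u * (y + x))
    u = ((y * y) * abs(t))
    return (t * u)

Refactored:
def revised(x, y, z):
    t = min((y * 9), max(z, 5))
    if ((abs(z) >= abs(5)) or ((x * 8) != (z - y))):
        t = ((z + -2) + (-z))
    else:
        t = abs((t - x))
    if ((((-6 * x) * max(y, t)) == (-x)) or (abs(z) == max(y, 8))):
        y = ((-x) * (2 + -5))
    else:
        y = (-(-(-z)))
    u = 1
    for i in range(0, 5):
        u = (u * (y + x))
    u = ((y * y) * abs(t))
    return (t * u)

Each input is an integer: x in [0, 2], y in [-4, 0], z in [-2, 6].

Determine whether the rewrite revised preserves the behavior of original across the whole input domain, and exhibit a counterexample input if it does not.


The two are interchangeable: same computation, different form, and every declared input agrees.
One worked example (x=1, y=0, z=1) — original: t := 0 | ((abs(z) >= abs(5)) or ((x * 8) != (z - y))): true | t := -2 | ((((-6 * x) * max(y, t)) == (-x)) or (abs(z) == max(y, 8))): false | y := -1 | u := 1 | iter i=0: | u := 0 | iter i=1: | u := 0 | iter i=2: | u := 0 | iter i=3: | u := 0 | iter i=4: | u := 0 | u := 2 | result -4; revised: t := 0 | ((abs(z) >= abs(5)) or ((x * 8) != (z - y))): true | t := -2 | ((((-6 * x) * max(y, t)) == (-x)) or (abs(z) == max(y, 8))): false | y := -1 | u := 1 | iter i=0: | u := 0 | iter i=1: | u := 0 | iter i=2: | u := 0 | iter i=3: | u := 0 | iter i=4: | u := 0 | u := 2 | result -4; agreement on -4.
Across all 135 domain points the two functions coincide.
verdict: equivalent


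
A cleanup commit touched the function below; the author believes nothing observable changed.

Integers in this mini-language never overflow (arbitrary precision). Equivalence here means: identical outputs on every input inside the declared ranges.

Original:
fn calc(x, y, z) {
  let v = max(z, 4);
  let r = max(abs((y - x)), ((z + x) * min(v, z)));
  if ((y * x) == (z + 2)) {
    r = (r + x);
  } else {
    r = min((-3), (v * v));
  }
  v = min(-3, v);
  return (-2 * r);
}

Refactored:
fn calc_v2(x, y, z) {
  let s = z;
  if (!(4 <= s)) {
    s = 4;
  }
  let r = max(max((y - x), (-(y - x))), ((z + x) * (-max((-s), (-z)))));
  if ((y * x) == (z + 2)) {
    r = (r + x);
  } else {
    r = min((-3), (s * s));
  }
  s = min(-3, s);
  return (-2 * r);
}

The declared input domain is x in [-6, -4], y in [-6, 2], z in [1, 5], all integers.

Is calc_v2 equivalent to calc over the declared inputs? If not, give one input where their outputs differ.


The two are interchangeable: boolean connective usage differs; also min/max/abs usage differs; also branching structure differs; also statement counts differ; also arithmetic usage differs; also local variable names differ; also comparison usage differs; also constant usage differs, and every declared input agrees.
One worked example (x=-6, y=2, z=5) — calc: v becomes 5; next r becomes 8; next ((y * x) == (z + 2)) evaluates to false; next r becomes -3; next v becomes -3; next final value 6; calc_v2: s becomes 5; next (!(4 <= s)) evaluates to false; next r becomes 8; next ((y * x) == (z + 2)) evaluates to false; next r becomes -3; next s becomes -3; next final value 6; agreement on 6.
An exhaustive pass over the 135 declared inputs shows identical outputs.
verdict: equivalent


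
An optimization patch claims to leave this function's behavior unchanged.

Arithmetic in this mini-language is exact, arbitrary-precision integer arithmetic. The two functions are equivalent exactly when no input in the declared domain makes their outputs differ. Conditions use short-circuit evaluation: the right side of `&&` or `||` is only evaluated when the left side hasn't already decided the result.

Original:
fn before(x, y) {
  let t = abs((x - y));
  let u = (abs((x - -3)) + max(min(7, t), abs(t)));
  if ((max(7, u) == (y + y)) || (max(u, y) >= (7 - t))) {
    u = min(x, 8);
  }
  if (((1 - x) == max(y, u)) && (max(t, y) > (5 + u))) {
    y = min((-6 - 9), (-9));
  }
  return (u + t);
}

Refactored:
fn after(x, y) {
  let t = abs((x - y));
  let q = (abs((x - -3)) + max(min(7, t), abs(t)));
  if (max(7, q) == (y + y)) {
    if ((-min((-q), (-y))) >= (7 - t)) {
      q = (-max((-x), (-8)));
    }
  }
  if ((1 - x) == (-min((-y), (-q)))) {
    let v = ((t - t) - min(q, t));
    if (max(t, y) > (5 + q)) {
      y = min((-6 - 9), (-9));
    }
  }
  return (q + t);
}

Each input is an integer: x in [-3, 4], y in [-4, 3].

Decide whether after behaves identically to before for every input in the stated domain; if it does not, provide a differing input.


The rewrite breaks on x=-3, y=1, where the results are 1 and 8.
before: t := 4 | u := 4 | ((max(7, u) == (y + y)) || (max(u, y) >= (7 - t))): true | u := -3 | (((1 - x) == max(y, u)) && (max(t, y) > (5 + u))): false | result 1
after: t := 4 | q := 4 | (max(7, q) == (y + y)): false | ((1 - x) == (-min((-y), (-q)))): true | v := -4 | (max(t, y) > (5 + q)): false | result 8
verdict: not equivalent; witness: x=-3, y=1


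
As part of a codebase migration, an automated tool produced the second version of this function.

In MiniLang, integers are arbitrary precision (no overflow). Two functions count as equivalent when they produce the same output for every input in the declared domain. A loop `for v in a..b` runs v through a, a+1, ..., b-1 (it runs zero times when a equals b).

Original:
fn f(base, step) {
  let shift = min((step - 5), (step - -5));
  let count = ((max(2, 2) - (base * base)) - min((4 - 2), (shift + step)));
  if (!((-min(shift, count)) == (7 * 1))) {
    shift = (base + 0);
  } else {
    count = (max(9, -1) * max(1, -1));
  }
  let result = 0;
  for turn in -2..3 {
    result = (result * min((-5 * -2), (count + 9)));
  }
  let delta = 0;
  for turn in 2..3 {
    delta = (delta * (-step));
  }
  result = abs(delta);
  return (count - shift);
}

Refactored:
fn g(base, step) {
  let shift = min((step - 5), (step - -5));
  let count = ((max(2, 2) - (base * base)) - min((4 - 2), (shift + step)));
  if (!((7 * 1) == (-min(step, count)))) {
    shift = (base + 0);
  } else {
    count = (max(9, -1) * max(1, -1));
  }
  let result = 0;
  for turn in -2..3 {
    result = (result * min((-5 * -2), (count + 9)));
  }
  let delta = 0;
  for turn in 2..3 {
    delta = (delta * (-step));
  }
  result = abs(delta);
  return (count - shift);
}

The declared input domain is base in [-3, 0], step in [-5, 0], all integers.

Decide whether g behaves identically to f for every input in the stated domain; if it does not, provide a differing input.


On input base=-3, step=-2, f returns 16 while g returns 5.
verdict: not equivalent; witness: base=-3, step=-2


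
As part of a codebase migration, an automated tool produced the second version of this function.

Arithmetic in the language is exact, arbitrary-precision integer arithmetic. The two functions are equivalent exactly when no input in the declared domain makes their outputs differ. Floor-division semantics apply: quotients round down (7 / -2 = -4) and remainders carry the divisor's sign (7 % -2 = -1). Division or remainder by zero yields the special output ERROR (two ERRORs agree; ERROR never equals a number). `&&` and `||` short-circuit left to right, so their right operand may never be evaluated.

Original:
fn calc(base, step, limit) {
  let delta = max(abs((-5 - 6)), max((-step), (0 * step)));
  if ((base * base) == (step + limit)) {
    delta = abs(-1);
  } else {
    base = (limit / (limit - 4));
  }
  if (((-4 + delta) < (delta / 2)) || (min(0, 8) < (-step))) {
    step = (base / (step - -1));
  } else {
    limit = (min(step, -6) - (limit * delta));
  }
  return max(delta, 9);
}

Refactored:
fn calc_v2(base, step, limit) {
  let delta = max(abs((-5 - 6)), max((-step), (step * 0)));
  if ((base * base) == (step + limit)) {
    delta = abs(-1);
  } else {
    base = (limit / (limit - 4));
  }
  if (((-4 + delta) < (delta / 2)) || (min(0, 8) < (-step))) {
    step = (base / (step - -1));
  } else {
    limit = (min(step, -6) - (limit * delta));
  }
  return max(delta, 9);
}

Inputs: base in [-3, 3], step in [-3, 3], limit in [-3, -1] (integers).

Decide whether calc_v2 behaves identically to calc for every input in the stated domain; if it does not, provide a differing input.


Equivalent — the differences include same computation, different form, yet no declared input distinguishes the two.
As a probe, take base=-1, step=-2, limit=-3: calc runs delta = 11; ((base * base) == (step + limit)) -> false; base = 0; (((-4 + delta) < (delta / 2)) || (min(0, 8) < (-step))) -> true; step = 0; return 11; calc_v2 runs delta = 11; ((base * base) == (step + limit)) -> false; base = 0; (((-4 + delta) < (delta / 2)) || (min(0, 8) < (-step))) -> true; step = 0; return 11; both end at 11.
Sweeping the whole domain (147 inputs) finds no disagreement.
verdict: equivalent


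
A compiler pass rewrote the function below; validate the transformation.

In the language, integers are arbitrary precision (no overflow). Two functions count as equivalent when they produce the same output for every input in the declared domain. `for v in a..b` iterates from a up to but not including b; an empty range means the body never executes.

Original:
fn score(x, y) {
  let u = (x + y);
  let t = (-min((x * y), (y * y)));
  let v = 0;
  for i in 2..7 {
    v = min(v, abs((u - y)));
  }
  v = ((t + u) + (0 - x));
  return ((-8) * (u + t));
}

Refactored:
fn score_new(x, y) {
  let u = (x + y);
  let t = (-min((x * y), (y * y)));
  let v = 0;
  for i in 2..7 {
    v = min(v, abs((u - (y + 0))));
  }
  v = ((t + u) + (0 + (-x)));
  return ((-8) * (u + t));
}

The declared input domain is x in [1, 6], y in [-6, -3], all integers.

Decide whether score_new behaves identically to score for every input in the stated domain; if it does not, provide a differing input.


The two versions differ — the changes include arithmetic usage differs; and constant usage differs.
One worked example (x=5, y=-5) — score: u becomes 0; next t becomes 25; next v becomes 0; next at i=2:; next v becomes 0; next at i=3:; next v becomes 0; next at i=4:; next v becomes 0; next at i=5:; next v becomes 0; next at i=6:; next v becomes 0; next v becomes 20; next final value -200; score_new: u becomes 0; next t becomes 25; next v becomes 0; next at i=2:; next v becomes 0; next at i=3:; next v becomes 0; next at i=4:; next v becomes 0; next at i=5:; next v becomes 0; next at i=6:; next v becomes 0; next v becomes 20; next final value -200; agreement on -200.
Across all 24 domain points the two functions coincide.
verdict: equivalent


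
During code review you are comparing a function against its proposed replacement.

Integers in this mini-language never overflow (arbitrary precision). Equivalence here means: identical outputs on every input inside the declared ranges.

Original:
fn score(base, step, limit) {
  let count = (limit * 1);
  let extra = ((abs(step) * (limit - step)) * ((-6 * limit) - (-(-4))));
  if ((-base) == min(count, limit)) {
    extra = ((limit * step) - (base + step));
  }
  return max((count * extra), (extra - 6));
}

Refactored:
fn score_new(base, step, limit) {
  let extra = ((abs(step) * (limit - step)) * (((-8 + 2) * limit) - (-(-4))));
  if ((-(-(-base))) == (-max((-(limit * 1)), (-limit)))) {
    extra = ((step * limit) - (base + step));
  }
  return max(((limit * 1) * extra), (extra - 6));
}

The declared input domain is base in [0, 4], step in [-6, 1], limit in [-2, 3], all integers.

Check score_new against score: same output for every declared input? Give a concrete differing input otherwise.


Behavior is preserved: although arithmetic usage differs; min/max/abs usage differs; local variable names differ; statement counts differ; constant usage differs, the outputs never diverge.
As a probe, take base=0, step=0, limit=-2: score runs count := -2 | extra := 0 | ((-base) == min(count, limit)): false | result 0; score_new runs extra := 0 | ((-(-(-base))) == (-max((-(limit * 1)), (-limit)))): false | result 0; both end at 0.
An exhaustive pass over the 240 declared inputs shows identical outputs.
verdict: equivalent


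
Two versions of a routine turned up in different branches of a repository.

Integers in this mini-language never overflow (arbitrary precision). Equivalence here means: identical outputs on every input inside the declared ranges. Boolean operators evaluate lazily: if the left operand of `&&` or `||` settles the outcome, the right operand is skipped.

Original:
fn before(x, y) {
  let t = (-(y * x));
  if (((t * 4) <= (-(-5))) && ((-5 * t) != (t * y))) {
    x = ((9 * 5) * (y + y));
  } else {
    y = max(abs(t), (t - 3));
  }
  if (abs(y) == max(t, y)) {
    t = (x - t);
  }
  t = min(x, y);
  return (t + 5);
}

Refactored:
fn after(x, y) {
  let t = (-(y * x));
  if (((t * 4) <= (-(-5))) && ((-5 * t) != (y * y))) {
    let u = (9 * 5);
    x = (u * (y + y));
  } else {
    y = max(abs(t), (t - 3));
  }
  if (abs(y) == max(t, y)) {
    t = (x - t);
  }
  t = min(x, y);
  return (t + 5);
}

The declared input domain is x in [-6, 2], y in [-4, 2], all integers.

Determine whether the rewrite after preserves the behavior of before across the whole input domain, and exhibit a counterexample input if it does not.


Consider the input x=0, y=-4.
before: t=0, then (((t * 4) <= (-(-5))) && ((-5 * t) != (t * y))) is false, then y=0, then (abs(y) == max(t, y)) is true, then t=0, then t=0, then returns 5
after: t=0, then (((t * 4) <= (-(-5))) && ((-5 * t) != (y * y))) is true, then u=45, then x=-360, then (abs(y) == max(t, y)) is false, then t=-360, then returns -355
5 vs -355 — the two versions disagree here.
verdict: not equivalent; witness: x=0, y=-4


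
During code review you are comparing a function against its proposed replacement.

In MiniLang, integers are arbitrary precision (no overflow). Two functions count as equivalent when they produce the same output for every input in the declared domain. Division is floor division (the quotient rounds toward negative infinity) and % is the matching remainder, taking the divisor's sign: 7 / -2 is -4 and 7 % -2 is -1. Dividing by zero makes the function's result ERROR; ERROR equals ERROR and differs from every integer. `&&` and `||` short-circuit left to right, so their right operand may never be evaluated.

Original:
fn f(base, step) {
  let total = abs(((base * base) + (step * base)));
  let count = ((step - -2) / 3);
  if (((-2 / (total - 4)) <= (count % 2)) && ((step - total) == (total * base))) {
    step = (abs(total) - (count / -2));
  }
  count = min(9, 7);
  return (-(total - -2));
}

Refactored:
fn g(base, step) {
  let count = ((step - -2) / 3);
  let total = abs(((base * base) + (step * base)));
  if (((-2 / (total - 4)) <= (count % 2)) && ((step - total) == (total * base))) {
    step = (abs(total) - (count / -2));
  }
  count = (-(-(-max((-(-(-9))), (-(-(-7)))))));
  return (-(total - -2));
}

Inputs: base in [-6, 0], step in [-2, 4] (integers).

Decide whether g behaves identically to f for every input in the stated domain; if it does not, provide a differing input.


Side by side, the visible changes include: min/max/abs usage differs.
One worked example (base=-3, step=-1) — f: total = 12; count = 0; (((-2 / (total - 4)) <= (count % 2)) && ((step - total) == (total * base))) -> false; count = 7; return -14; g: count = 0; total = 12; (((-2 / (total - 4)) <= (count % 2)) && ((step - total) == (total * base))) -> false; count = 7; return -14; agreement on -14.
An exhaustive pass over the 49 declared inputs shows identical outputs.
verdict: equivalent
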